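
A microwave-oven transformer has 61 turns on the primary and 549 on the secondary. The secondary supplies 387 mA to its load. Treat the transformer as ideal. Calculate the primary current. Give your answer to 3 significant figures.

For an ideal transformer I_p/I_s = N_s/N_p, so I_p = 0.387 × 549/61 = 3.48 A.

I_p ≈ 3.48 A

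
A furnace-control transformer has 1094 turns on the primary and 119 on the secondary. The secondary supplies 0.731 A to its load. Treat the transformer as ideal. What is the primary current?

For an ideal transformer I_p/I_s = N_s/N_p, so I_p = 0.731 × 119/1094 = 0.0795 A.

I_p ≈ 0.0795 A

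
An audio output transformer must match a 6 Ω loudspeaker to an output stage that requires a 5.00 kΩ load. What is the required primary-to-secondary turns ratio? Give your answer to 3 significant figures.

N_p/N_s ≈ 28.9

Z_p/Z_s = (N_p/N_s)², so N_p/N_s = √(5000/6) = √833 = 28.9.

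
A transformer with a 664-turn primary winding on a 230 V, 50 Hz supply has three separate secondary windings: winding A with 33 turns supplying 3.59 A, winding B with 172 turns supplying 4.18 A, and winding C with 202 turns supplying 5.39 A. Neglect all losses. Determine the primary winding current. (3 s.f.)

V_A = 230 × 33/664 = 11.431 V; V_B = 230 × 172/664 = 59.578 V; V_C = 230 × 202/664 = 69.970 V.
P_out = V_A I_A + V_B I_B + V_C I_C = 11.431×3.59 + 59.578×4.18 + 69.970×5.39 = 41.036 + 249.04 + 377.14 = 667.21 W.
Ideal ⇒ P_in = P_out, so I_p = P_out/V_p = 667.21/230 = 2.90 A.

I_p ≈ 2.90 A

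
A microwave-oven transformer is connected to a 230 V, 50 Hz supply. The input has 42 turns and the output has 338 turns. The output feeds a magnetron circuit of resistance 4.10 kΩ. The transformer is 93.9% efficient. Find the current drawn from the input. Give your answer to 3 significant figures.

V_out = 230 × 338/42 = 1851.0 V.
I_out = V_out/R = 1851.0/4100 = 0.45145 A.
P_out = V_out I_out = 1851.0 × 0.45145 = 835.62 W.
P_in = P_out/η = 835.62/0.939 = 889.90 W.
I_in = P_in/V_in = 889.90/230 = 3.87 A.

I_in ≈ 3.87 A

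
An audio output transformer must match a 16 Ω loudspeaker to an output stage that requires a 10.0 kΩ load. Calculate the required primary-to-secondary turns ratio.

Z_p/Z_s = (N_p/N_s)², so N_p/N_s = √(10000/16) = √625 = 25.0.

N_p/N_s ≈ 25.0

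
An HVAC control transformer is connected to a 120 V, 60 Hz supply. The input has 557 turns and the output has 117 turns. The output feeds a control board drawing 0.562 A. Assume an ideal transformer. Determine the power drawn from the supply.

I_in = I_out × N_out/N_in = 0.562 × 117/557 = 0.11805 A.
P = V_in I_in = 120 × 0.11805 = 14.2 W.

P ≈ 14.2 W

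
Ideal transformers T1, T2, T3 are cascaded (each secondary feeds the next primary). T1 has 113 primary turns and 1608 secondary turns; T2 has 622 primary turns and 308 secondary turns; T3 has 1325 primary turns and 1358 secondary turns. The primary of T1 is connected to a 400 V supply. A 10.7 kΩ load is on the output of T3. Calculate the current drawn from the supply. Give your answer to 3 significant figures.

I_supply ≈ 1.95 A

After T1: V = 400.00 × 1608/113 = 5692.0 V.
After T2: V = 5692.0 × 308/622 = 2818.6 V.
After T3: V = 2818.6 × 1358/1325 = 2888.8 V.
I_load = 2888.8/10700 = 0.26998 A, so P_out = 2888.8 × 0.26998 = 779.90 W.
All ideal ⇒ P_in = P_out, so I_supply = 779.90/400 = 1.95 A.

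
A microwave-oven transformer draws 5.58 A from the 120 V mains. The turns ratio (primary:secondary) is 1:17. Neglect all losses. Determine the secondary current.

I_s ≈ 0.328 A

I_s/I_p = N_p/N_s, so I_s = 5.58 × 1/17 = 0.328 A.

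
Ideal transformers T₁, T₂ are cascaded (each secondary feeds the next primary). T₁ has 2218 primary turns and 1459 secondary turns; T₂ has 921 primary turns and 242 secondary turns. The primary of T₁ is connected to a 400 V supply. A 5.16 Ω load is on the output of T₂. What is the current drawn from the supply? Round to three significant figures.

After T₁: V = 400.00 × 1459/2218 = 263.12 V.
After T₂: V = 263.12 × 242/921 = 69.137 V.
I_load = 69.137/5.16 = 13.399 A, so P_out = 69.137 × 13.399 = 926.34 W.
All ideal ⇒ P_in = P_out, so I_supply = 926.34/400 = 2.32 A.

I_supply ≈ 2.32 A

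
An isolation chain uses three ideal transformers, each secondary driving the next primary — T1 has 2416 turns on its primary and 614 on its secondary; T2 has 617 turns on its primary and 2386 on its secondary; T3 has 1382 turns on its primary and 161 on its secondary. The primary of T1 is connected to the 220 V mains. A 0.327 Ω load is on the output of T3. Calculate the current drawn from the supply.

I_supply ≈ 8.82 A

After T1: V = 220.00 × 614/2416 = 55.911 V.
After T2: V = 55.911 × 2386/617 = 216.21 V.
After T3: V = 216.21 × 161/1382 = 25.188 V.
I_load = 25.188/0.327 = 77.028 A, so P_out = 25.188 × 77.028 = 1940.2 W.
All ideal ⇒ P_in = P_out, so I_supply = 1940.2/220 = 8.82 A.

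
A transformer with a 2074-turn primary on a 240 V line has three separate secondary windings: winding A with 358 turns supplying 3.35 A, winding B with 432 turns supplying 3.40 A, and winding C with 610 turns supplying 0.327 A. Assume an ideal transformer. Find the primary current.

I_p ≈ 1.38 A

V_A = 240 × 358/2074 = 41.427 V; V_B = 240 × 432/2074 = 49.990 V; V_C = 240 × 610/2074 = 70.588 V.
P_out = V_A I_A + V_B I_B + V_C I_C = 41.427×3.35 + 49.990×3.40 + 70.588×0.327 = 138.78 + 169.97 + 23.082 = 331.83 W.
Ideal ⇒ P_in = P_out, so I_p = P_out/V_p = 331.83/240 = 1.38 A.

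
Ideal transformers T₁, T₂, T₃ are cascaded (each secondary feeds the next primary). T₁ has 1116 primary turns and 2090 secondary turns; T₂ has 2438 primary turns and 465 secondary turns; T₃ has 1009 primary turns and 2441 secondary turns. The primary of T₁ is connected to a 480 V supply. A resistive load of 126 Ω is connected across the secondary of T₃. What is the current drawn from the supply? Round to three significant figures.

Secondary of T₁: V = 480.00 × 2090/1116 = 898.92 V.
Secondary of T₂: V = 898.92 × 465/2438 = 171.45 V.
Secondary of T₃: V = 171.45 × 2441/1009 = 414.78 V.
I_load = 414.78/126 = 3.2919 A, so P_out = 414.78 × 3.2919 = 1365.4 W.
All ideal ⇒ P_in = P_out, so I_supply = 1365.4/480 = 2.84 A.

I_supply ≈ 2.84 A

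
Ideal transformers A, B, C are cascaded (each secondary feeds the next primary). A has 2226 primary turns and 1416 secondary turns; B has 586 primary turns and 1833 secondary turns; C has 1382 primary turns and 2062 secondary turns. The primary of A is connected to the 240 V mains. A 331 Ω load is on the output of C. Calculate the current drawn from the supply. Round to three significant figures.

I_supply ≈ 6.39 A

After A: V = 240.00 × 1416/2226 = 152.67 V.
After B: V = 152.67 × 1833/586 = 477.54 V.
After C: V = 477.54 × 2062/1382 = 712.52 V.
I_load = 712.52/331 = 2.1526 A, so P_out = 712.52 × 2.1526 = 1533.8 W.
All ideal ⇒ P_in = P_out, so I_supply = 1533.8/240 = 6.39 A.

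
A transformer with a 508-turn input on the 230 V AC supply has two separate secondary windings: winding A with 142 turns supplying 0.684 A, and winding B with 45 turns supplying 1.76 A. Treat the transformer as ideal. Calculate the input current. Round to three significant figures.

I_in ≈ 0.347 A

V_A = 230 × 142/508 = 64.291 V; V_B = 230 × 45/508 = 20.374 V.
P_out = V_A I_A + V_B I_B = 64.291×0.684 + 20.374×1.76 = 43.975 + 35.858 = 79.834 W.
Ideal ⇒ P_in = P_out, so I_in = P_out/V_in = 79.834/230 = 0.347 A.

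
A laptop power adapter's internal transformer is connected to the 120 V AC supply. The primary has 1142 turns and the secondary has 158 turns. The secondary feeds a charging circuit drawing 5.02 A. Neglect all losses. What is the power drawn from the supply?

I_p = I_s × N_s/N_p = 5.02 × 158/1142 = 0.69454 A.
P = V_p I_p = 120 × 0.69454 = 83.3 W.

P ≈ 83.3 W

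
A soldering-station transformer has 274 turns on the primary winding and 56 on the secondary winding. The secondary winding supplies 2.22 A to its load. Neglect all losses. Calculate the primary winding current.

I_p ≈ 0.454 A

For an ideal transformer I_p/I_s = N_s/N_p, so I_p = 2.22 × 56/274 = 0.454 A.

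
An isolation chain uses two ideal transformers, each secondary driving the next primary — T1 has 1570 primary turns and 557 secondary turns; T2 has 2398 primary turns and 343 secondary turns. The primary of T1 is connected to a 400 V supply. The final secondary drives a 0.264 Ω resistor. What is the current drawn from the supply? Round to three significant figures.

I_supply ≈ 3.90 A

Secondary of T1: V = 400.00 × 557/1570 = 141.91 V.
Secondary of T2: V = 141.91 × 343/2398 = 20.298 V.
I_load = 20.298/0.264 = 76.888 A, so P_out = 20.298 × 76.888 = 1560.7 W.
All ideal ⇒ P_in = P_out, so I_supply = 1560.7/400 = 3.90 A.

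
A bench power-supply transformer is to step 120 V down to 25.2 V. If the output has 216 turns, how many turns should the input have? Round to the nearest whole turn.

N_in = 1029 turns

N_in/N_out = V_in/V_out, so N_in = 216 × 120/25.2 = 1028.6 ≈ 1029 turns.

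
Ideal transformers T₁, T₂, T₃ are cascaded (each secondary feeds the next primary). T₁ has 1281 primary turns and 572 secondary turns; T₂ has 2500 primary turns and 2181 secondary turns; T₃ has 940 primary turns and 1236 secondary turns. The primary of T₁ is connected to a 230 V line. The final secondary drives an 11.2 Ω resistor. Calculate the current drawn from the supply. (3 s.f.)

Secondary of T₁: V = 230.00 × 572/1281 = 102.70 V.
Secondary of T₂: V = 102.70 × 2181/2500 = 89.596 V.
Secondary of T₃: V = 89.596 × 1236/940 = 117.81 V.
I_load = 117.81/11.2 = 10.519 A, so P_out = 117.81 × 10.519 = 1239.2 W.
All ideal ⇒ P_in = P_out, so I_supply = 1239.2/230 = 5.39 A.

I_supply ≈ 5.39 A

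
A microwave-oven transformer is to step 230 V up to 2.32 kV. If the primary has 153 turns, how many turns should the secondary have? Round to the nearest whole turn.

N_s/N_p = V_s/V_p, so N_s = 153 × 2320/230 = 1543.3 ≈ 1543 turns.

N_s = 1543 turns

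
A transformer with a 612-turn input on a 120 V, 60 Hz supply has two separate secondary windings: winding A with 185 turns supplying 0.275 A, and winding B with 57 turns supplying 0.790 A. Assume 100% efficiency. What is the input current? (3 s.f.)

I_in ≈ 0.157 A

V_A = 120 × 185/612 = 36.275 V; V_B = 120 × 57/612 = 11.176 V.
P_out = V_A I_A + V_B I_B = 36.275×0.275 + 11.176×0.790 = 9.9755 + 8.8294 = 18.805 W.
Ideal ⇒ P_in = P_out, so I_in = P_out/V_in = 18.805/120 = 0.157 A.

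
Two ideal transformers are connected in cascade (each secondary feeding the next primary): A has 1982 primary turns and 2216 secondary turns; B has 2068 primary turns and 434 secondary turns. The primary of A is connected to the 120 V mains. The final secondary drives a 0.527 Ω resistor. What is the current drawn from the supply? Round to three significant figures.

After A: V = 120.00 × 2216/1982 = 134.17 V.
After B: V = 134.17 × 434/2068 = 28.157 V.
I_load = 28.157/0.527 = 53.429 A, so P_out = 28.157 × 53.429 = 1504.4 W.
All ideal ⇒ P_in = P_out, so I_supply = 1504.4/120 = 12.5 A.

I_supply ≈ 12.5 A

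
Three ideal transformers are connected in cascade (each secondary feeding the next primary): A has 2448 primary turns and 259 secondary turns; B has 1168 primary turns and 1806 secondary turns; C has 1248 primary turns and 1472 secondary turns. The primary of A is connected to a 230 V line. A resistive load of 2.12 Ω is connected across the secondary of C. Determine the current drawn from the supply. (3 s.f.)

I_supply ≈ 4.04 A

Secondary of A: V = 230.00 × 259/2448 = 24.334 V.
Secondary of B: V = 24.334 × 1806/1168 = 37.626 V.
Secondary of C: V = 37.626 × 1472/1248 = 44.380 V.
I_load = 44.380/2.12 = 20.934 A, so P_out = 44.380 × 20.934 = 929.04 W.
All ideal ⇒ P_in = P_out, so I_supply = 929.04/230 = 4.04 A.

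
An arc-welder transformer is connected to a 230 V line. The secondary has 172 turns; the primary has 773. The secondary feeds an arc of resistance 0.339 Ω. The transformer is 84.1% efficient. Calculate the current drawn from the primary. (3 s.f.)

I_p ≈ 39.9 A

V_s = 230 × 172/773 = 51.177 V.
I_s = V_s/R = 51.177/0.339 = 150.97 A.
P_out = V_s I_s = 51.177 × 150.97 = 7726.0 W.
P_in = P_out/η = 7726.0/0.841 = 9186.7 W.
I_p = P_in/V_p = 9186.7/230 = 39.9 A.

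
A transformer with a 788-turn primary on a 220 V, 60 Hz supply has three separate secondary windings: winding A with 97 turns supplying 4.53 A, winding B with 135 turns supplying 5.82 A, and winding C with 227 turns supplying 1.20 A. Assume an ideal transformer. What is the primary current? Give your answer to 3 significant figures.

V_A = 220 × 97/788 = 27.081 V; V_B = 220 × 135/788 = 37.690 V; V_C = 220 × 227/788 = 63.376 V.
P_out = V_A I_A + V_B I_B + V_C I_C = 27.081×4.53 + 37.690×5.82 + 63.376×1.20 = 122.68 + 219.36 + 76.051 = 418.09 W.
Ideal ⇒ P_in = P_out, so I_p = P_out/V_p = 418.09/220 = 1.90 A.

I_p ≈ 1.90 A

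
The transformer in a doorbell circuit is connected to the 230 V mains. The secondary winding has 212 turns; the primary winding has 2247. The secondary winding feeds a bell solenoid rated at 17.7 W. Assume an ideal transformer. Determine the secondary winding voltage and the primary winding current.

V_s = V_p × N_s/N_p = 230 × 212/2247 = 21.700 V.
I_s = P/V_s = 17.7/21.700 = 0.81567 A.
I_p = I_s × N_s/N_p = 0.81567 × 212/2247 = 0.0770 A.

V_s ≈ 21.7 V, I_p ≈ 0.0770 A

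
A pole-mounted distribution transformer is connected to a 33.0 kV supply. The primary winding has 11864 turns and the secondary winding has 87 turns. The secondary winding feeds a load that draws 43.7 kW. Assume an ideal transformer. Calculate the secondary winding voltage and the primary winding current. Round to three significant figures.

V_s = V_p × N_s/N_p = 33000 × 87/11864 = 241.99 V.
I_s = P/V_s = 43700/241.99 = 180.58 A.
I_p = I_s × N_s/N_p = 180.58 × 87/11864 = 1.32 A.

V_s ≈ 242 V, I_p ≈ 1.32 A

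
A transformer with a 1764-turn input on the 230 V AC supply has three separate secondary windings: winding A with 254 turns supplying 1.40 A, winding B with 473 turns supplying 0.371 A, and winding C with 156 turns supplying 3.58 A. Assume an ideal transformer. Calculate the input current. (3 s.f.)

I_in ≈ 0.618 A

V_A = 230 × 254/1764 = 33.118 V; V_B = 230 × 473/1764 = 61.672 V; V_C = 230 × 156/1764 = 20.340 V.
P_out = V_A I_A + V_B I_B + V_C I_C = 33.118×1.40 + 61.672×0.371 + 20.340×3.58 = 46.365 + 22.880 + 72.818 = 142.06 W.
Ideal ⇒ P_in = P_out, so I_in = P_out/V_in = 142.06/230 = 0.618 A.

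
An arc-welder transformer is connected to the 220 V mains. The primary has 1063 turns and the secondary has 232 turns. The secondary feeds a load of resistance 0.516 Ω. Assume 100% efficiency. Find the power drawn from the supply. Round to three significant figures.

P ≈ 4470 W

V_s = V_p × N_s/N_p = 220 × 232/1063 = 48.015 V.
I_s = V_s/R = 48.015/0.516 = 93.052 A.
I_p = I_s × N_s/N_p = 93.052 × 232/1063 = 20.309 A.
P = V_p I_p = 220 × 20.309 = 4470 W.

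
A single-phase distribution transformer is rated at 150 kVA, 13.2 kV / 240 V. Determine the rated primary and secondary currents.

I_p ≈ 11.4 A, I_s ≈ 625 A

I_p = S/V_p = 150000/13200 = 11.4 A.
I_s = S/V_s = 150000/240 = 625 A.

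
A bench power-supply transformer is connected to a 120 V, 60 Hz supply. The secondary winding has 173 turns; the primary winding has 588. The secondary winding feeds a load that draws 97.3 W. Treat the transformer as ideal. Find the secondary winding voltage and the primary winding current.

V_s = V_p × N_s/N_p = 120 × 173/588 = 35.306 V.
I_s = P/V_s = 97.3/35.306 = 2.7559 A.
I_p = I_s × N_s/N_p = 2.7559 × 173/588 = 0.811 A.

V_s ≈ 35.3 V, I_p ≈ 0.811 A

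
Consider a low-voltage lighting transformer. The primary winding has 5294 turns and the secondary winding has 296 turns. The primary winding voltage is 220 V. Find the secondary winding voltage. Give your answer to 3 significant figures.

V_s ≈ 12.3 V

V_s/V_p = N_s/N_p, so V_s = 220 × 296/5294 = 12.3 V.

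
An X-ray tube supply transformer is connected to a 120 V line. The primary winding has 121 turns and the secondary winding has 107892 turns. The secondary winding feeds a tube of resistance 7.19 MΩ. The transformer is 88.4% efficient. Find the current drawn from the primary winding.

V_s = 120 × 107892/121 = 107000 V.
I_s = V_s/R = 107000/(7.19×10^6) = 0.014882 A.
P_out = V_s I_s = 107000 × 0.014882 = 1592.4 W.
P_in = P_out/η = 1592.4/0.884 = 1801.3 W.
I_p = P_in/V_p = 1801.3/120 = 15.0 A.

I_p ≈ 15.0 A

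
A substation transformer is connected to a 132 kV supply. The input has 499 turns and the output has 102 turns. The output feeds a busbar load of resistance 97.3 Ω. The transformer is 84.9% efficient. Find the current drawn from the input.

V_out = 132000 × 102/499 = 26982 V.
I_out = V_out/R = 26982/97.3 = 277.31 A.
P_out = V_out I_out = 26982 × 277.31 = 7.4823×10^6 W.
P_in = P_out/η = 7.4823×10^6/0.849 = 8.8131×10^6 W.
I_in = P_in/V_in = 8.8131×10^6/132000 = 66.8 A.

I_in ≈ 66.8 A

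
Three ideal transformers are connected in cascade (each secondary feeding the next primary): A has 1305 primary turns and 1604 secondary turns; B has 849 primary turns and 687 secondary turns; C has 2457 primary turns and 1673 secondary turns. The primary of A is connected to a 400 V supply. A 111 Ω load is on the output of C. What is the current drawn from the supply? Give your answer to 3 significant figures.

I_supply ≈ 1.65 A

Secondary of A: V = 400.00 × 1604/1305 = 491.65 V.
Secondary of B: V = 491.65 × 687/849 = 397.83 V.
Secondary of C: V = 397.83 × 1673/2457 = 270.89 V.
I_load = 270.89/111 = 2.4405 A, so P_out = 270.89 × 2.4405 = 661.10 W.
All ideal ⇒ P_in = P_out, so I_supply = 661.10/400 = 1.65 A.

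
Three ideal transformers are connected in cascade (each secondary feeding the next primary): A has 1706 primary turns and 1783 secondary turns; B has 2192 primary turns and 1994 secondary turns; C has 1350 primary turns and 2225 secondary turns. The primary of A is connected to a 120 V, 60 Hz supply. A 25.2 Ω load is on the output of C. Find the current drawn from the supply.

Secondary of A: V = 120.00 × 1783/1706 = 125.42 V.
Secondary of B: V = 125.42 × 1994/2192 = 114.09 V.
Secondary of C: V = 114.09 × 2225/1350 = 188.03 V.
I_load = 188.03/25.2 = 7.4616 A, so P_out = 188.03 × 7.4616 = 1403.0 W.
All ideal ⇒ P_in = P_out, so I_supply = 1403.0/120 = 11.7 A.

I_supply ≈ 11.7 A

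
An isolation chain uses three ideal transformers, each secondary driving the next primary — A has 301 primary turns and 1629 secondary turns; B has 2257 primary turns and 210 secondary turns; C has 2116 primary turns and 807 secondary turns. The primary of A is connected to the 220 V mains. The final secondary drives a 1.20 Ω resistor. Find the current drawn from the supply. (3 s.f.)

After A: V = 220.00 × 1629/301 = 1190.6 V.
After B: V = 1190.6 × 210/2257 = 110.78 V.
After C: V = 110.78 × 807/2116 = 42.250 V.
I_load = 42.250/1.20 = 35.208 A, so P_out = 42.250 × 35.208 = 1487.5 W.
All ideal ⇒ P_in = P_out, so I_supply = 1487.5/220 = 6.76 A.

I_supply ≈ 6.76 A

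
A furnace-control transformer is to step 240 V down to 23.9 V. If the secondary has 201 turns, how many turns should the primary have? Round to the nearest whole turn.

N_p = 2018 turns

N_p/N_s = V_p/V_s, so N_p = 201 × 240/23.9 = 2018.4 ≈ 2018 turns.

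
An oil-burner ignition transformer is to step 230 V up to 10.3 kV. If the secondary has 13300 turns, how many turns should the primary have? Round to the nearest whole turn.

N_p = 297 turns

N_p/N_s = V_p/V_s, so N_p = 13300 × 230/10300 = 297.0 ≈ 297 turns.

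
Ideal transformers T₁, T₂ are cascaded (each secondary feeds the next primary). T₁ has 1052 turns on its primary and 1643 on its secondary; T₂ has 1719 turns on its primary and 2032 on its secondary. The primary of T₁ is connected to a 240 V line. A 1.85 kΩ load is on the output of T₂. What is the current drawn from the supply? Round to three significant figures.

Secondary of T₁: V = 240.00 × 1643/1052 = 374.83 V.
Secondary of T₂: V = 374.83 × 2032/1719 = 443.08 V.
I_load = 443.08/1850 = 0.23950 A, so P_out = 443.08 × 0.23950 = 106.12 W.
All ideal ⇒ P_in = P_out, so I_supply = 106.12/240 = 0.442 A.

I_supply ≈ 0.442 A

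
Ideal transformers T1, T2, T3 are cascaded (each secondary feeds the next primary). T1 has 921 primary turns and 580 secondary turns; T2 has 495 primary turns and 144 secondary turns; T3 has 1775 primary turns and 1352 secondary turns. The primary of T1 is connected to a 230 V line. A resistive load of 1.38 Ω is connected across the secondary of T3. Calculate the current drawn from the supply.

Secondary of T1: V = 230.00 × 580/921 = 144.84 V.
Secondary of T2: V = 144.84 × 144/495 = 42.136 V.
Secondary of T3: V = 42.136 × 1352/1775 = 32.095 V.
I_load = 32.095/1.38 = 23.257 A, so P_out = 32.095 × 23.257 = 746.42 W.
All ideal ⇒ P_in = P_out, so I_supply = 746.42/230 = 3.25 A.

I_supply ≈ 3.25 A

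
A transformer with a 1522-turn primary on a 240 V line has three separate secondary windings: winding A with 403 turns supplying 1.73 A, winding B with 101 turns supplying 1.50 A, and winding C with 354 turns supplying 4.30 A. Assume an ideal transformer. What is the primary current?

I_p ≈ 1.56 A

V_A = 240 × 403/1522 = 63.548 V; V_B = 240 × 101/1522 = 15.926 V; V_C = 240 × 354/1522 = 55.821 V.
P_out = V_A I_A + V_B I_B + V_C I_C = 63.548×1.73 + 15.926×1.50 + 55.821×4.30 = 109.94 + 23.890 + 240.03 = 373.86 W.
Ideal ⇒ P_in = P_out, so I_p = P_out/V_p = 373.86/240 = 1.56 A.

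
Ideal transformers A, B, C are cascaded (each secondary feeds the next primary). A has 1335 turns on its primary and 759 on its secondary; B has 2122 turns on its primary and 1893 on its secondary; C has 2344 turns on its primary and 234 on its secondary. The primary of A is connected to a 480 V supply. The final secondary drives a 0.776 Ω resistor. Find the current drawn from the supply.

Secondary of A: V = 480.00 × 759/1335 = 272.90 V.
Secondary of B: V = 272.90 × 1893/2122 = 243.45 V.
Secondary of C: V = 243.45 × 234/2344 = 24.303 V.
I_load = 24.303/0.776 = 31.319 A, so P_out = 24.303 × 31.319 = 761.15 W.
All ideal ⇒ P_in = P_out, so I_supply = 761.15/480 = 1.59 A.

I_supply ≈ 1.59 A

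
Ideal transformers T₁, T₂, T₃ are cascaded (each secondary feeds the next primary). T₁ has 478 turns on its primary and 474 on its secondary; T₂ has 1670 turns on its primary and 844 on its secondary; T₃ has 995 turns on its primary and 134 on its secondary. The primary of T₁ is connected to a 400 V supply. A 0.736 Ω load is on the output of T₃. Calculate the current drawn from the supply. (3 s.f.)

I_supply ≈ 2.48 A

After T₁: V = 400.00 × 474/478 = 396.65 V.
After T₂: V = 396.65 × 844/1670 = 200.46 V.
After T₃: V = 200.46 × 134/995 = 26.997 V.
I_load = 26.997/0.736 = 36.681 A, so P_out = 26.997 × 36.681 = 990.28 W.
All ideal ⇒ P_in = P_out, so I_supply = 990.28/400 = 2.48 A.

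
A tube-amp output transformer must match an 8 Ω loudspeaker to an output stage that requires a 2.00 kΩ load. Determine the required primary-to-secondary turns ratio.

N_p/N_s ≈ 15.8

Z_p/Z_s = (N_p/N_s)², so N_p/N_s = √(2000/8) = √250 = 15.8.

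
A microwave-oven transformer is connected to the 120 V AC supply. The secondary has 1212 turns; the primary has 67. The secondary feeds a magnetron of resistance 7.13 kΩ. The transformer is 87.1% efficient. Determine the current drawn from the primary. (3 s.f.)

V_s = 120 × 1212/67 = 2170.7 V.
I_s = V_s/R = 2170.7/7130 = 0.30445 A.
P_out = V_s I_s = 2170.7 × 0.30445 = 660.89 W.
P_in = P_out/η = 660.89/0.871 = 758.77 W.
I_p = P_in/V_p = 758.77/120 = 6.32 A.

I_p ≈ 6.32 A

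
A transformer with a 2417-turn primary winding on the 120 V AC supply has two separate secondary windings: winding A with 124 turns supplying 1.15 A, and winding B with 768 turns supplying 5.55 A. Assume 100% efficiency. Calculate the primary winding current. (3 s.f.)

I_p ≈ 1.82 A

V_A = 120 × 124/2417 = 6.1564 V; V_B = 120 × 768/2417 = 38.130 V.
P_out = V_A I_A + V_B I_B = 6.1564×1.15 + 38.130×5.55 = 7.0799 + 211.62 = 218.70 W.
Ideal ⇒ P_in = P_out, so I_p = P_out/V_p = 218.70/120 = 1.82 A.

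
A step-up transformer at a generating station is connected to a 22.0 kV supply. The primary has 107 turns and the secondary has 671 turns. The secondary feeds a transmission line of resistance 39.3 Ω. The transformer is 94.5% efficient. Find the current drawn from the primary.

I_p ≈ 23300 A

V_s = 22000 × 671/107 = 137960 V.
I_s = V_s/R = 137960/39.3 = 3510.5 A.
P_out = V_s I_s = 137960 × 3510.5 = 4.8432×10^8 W.
P_in = P_out/η = 4.8432×10^8/0.945 = 5.1251×10^8 W.
I_p = P_in/V_p = 5.1251×10^8/22000 = 23300 A.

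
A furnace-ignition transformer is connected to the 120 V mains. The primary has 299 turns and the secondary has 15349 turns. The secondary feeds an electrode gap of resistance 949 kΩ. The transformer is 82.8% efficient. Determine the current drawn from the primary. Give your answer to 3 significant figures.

V_s = 120 × 15349/299 = 6160.1 V.
I_s = V_s/R = 6160.1/949000 = 0.0064912 A.
P_out = V_s I_s = 6160.1 × 0.0064912 = 39.987 W.
P_in = P_out/η = 39.987/0.828 = 48.293 W.
I_p = P_in/V_p = 48.293/120 = 0.402 A.

I_p ≈ 0.402 A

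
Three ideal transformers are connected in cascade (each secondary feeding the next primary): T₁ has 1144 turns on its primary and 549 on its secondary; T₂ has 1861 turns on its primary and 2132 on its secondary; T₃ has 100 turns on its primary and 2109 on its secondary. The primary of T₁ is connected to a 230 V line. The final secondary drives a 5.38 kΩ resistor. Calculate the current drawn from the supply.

After T₁: V = 230.00 × 549/1144 = 110.38 V.
After T₂: V = 110.38 × 2132/1861 = 126.45 V.
After T₃: V = 126.45 × 2109/100 = 2666.8 V.
I_load = 2666.8/5380 = 0.49569 A, so P_out = 2666.8 × 0.49569 = 1321.9 W.
All ideal ⇒ P_in = P_out, so I_supply = 1321.9/230 = 5.75 A.

I_supply ≈ 5.75 A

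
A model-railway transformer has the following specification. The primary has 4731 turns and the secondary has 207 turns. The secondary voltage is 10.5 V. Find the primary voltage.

V_p/V_s = N_p/N_s, so V_p = 10.5 × 4731/207 = 240 V.

V_p ≈ 240 V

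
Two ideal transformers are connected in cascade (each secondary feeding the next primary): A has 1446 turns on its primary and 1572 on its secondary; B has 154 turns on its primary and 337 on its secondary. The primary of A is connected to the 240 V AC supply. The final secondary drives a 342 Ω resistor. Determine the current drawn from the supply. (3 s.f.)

Secondary of A: V = 240.00 × 1572/1446 = 260.91 V.
Secondary of B: V = 260.91 × 337/154 = 570.96 V.
I_load = 570.96/342 = 1.6695 A, so P_out = 570.96 × 1.6695 = 953.20 W.
All ideal ⇒ P_in = P_out, so I_supply = 953.20/240 = 3.97 A.

I_supply ≈ 3.97 A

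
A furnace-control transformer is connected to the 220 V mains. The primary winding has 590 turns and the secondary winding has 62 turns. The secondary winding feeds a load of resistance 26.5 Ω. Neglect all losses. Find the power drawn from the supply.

V_s = V_p × N_s/N_p = 220 × 62/590 = 23.119 V.
I_s = V_s/R = 23.119/26.5 = 0.87240 A.
I_p = I_s × N_s/N_p = 0.87240 × 62/590 = 0.091676 A.
P = V_p I_p = 220 × 0.091676 = 20.2 W.

P ≈ 20.2 W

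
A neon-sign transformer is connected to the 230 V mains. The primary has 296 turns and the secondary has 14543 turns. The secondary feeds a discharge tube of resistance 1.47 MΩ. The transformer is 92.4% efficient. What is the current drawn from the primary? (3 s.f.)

V_s = 230 × 14543/296 = 11300 V.
I_s = V_s/R = 11300/(1.47×10^6) = 0.0076873 A.
P_out = V_s I_s = 11300 × 0.0076873 = 86.869 W.
P_in = P_out/η = 86.869/0.924 = 94.014 W.
I_p = P_in/V_p = 94.014/230 = 0.409 A.

I_p ≈ 0.409 A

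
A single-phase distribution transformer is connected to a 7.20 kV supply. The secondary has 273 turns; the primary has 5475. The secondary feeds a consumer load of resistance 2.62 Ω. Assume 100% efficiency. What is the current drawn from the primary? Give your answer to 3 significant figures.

I_p ≈ 6.83 A

V_s = V_p × N_s/N_p = 7200 × 273/5475 = 359.01 V.
I_s = V_s/R = 359.01/2.62 = 137.03 A.
For an ideal transformer I_p N_p = I_s N_s, so I_p = 137.03 × 273/5475 = 6.83 A.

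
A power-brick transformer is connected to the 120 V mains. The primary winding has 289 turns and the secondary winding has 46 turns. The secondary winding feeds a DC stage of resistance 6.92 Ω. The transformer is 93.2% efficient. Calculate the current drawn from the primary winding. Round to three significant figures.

I_p ≈ 0.471 A

V_s = 120 × 46/289 = 19.100 V.
I_s = V_s/R = 19.100/6.92 = 2.7602 A.
P_out = V_s I_s = 19.100 × 2.7602 = 52.720 W.
P_in = P_out/η = 52.720/0.932 = 56.567 W.
I_p = P_in/V_p = 56.567/120 = 0.471 A.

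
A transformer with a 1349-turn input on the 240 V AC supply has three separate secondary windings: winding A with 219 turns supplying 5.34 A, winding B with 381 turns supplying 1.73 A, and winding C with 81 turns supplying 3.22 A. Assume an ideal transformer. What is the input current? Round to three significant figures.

V_A = 240 × 219/1349 = 38.962 V; V_B = 240 × 381/1349 = 67.784 V; V_C = 240 × 81/1349 = 14.411 V.
P_out = V_A I_A + V_B I_B + V_C I_C = 38.962×5.34 + 67.784×1.73 + 14.411×3.22 = 208.06 + 117.27 + 46.402 = 371.73 W.
Ideal ⇒ P_in = P_out, so I_in = P_out/V_in = 371.73/240 = 1.55 A.

I_in ≈ 1.55 A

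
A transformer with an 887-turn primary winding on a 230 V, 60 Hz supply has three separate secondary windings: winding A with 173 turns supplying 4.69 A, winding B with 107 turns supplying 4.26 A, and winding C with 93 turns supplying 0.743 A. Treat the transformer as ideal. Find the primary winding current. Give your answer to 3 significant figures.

V_A = 230 × 173/887 = 44.859 V; V_B = 230 × 107/887 = 27.745 V; V_C = 230 × 93/887 = 24.115 V.
P_out = V_A I_A + V_B I_B + V_C I_C = 44.859×4.69 + 27.745×4.26 + 24.115×0.743 = 210.39 + 118.19 + 17.917 = 346.50 W.
Ideal ⇒ P_in = P_out, so I_p = P_out/V_p = 346.50/230 = 1.51 A.

I_p ≈ 1.51 A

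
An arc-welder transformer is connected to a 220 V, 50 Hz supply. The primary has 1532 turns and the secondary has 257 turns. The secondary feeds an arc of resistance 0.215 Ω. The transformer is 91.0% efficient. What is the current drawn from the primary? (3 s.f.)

I_p ≈ 31.6 A

V_s = 220 × 257/1532 = 36.906 V.
I_s = V_s/R = 36.906/0.215 = 171.66 A.
P_out = V_s I_s = 36.906 × 171.66 = 6335.1 W.
P_in = P_out/η = 6335.1/0.910 = 6961.7 W.
I_p = P_in/V_p = 6961.7/220 = 31.6 A.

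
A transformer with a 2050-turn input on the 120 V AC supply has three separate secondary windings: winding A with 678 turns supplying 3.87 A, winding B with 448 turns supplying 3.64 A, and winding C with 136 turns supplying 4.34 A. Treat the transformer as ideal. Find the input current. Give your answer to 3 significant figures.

I_in ≈ 2.36 A

V_A = 120 × 678/2050 = 39.688 V; V_B = 120 × 448/2050 = 26.224 V; V_C = 120 × 136/2050 = 7.9610 V.
P_out = V_A I_A + V_B I_B + V_C I_C = 39.688×3.87 + 26.224×3.64 + 7.9610×4.34 = 153.59 + 95.457 + 34.551 = 283.60 W.
Ideal ⇒ P_in = P_out, so I_in = P_out/V_in = 283.60/120 = 2.36 A.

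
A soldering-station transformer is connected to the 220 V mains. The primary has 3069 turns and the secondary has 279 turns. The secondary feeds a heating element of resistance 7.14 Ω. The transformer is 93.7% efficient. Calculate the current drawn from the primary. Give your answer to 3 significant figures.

V_s = 220 × 279/3069 = 20.000 V.
I_s = V_s/R = 20.000/7.14 = 2.8011 A.
P_out = V_s I_s = 20.000 × 2.8011 = 56.022 W.
P_in = P_out/η = 56.022/0.937 = 59.789 W.
I_p = P_in/V_p = 59.789/220 = 0.272 A.

I_p ≈ 0.272 A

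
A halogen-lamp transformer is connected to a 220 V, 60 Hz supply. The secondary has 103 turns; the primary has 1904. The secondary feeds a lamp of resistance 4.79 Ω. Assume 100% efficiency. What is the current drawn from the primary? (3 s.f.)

I_p ≈ 0.134 A

V_s = V_p × N_s/N_p = 220 × 103/1904 = 11.901 V.
I_s = V_s/R = 11.901/4.79 = 2.4846 A.
For an ideal transformer I_p N_p = I_s N_s, so I_p = 2.4846 × 103/1904 = 0.134 A.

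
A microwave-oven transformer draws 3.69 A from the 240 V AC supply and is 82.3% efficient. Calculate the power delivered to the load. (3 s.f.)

P_out ≈ 729 W

P_in = V_p I_p = 240 × 3.69 = 885.60 W.
P_out = η P_in = 0.823 × 885.60 = 729 W.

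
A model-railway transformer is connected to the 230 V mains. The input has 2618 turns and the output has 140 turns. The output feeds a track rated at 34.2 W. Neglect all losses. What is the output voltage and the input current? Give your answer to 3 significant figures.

V_out ≈ 12.3 V, I_in ≈ 0.149 A

V_out = V_in × N_out/N_in = 230 × 140/2618 = 12.299 V.
I_out = P/V_out = 34.2/12.299 = 2.7806 A.
I_in = I_out × N_out/N_in = 2.7806 × 140/2618 = 0.149 A.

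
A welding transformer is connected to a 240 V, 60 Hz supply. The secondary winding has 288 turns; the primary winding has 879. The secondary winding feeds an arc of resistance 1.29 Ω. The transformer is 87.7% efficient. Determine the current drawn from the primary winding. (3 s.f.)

I_p ≈ 22.8 A

V_s = 240 × 288/879 = 78.635 V.
I_s = V_s/R = 78.635/1.29 = 60.957 A.
P_out = V_s I_s = 78.635 × 60.957 = 4793.4 W.
P_in = P_out/η = 4793.4/0.877 = 5465.6 W.
I_p = P_in/V_p = 5465.6/240 = 22.8 A.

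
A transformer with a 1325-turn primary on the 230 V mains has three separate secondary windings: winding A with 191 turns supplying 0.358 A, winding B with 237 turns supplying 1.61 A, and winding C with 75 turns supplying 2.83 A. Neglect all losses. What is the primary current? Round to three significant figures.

V_A = 230 × 191/1325 = 33.155 V; V_B = 230 × 237/1325 = 41.140 V; V_C = 230 × 75/1325 = 13.019 V.
P_out = V_A I_A + V_B I_B + V_C I_C = 33.155×0.358 + 41.140×1.61 + 13.019×2.83 = 11.869 + 66.235 + 36.843 = 114.95 W.
Ideal ⇒ P_in = P_out, so I_p = P_out/V_p = 114.95/230 = 0.500 A.

I_p ≈ 0.500 A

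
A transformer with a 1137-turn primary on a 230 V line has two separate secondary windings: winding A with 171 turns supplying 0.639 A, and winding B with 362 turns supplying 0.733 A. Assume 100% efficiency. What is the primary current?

V_A = 230 × 171/1137 = 34.591 V; V_B = 230 × 362/1137 = 73.228 V.
P_out = V_A I_A + V_B I_B = 34.591×0.639 + 73.228×0.733 = 22.104 + 53.676 = 75.780 W.
Ideal ⇒ P_in = P_out, so I_p = P_out/V_p = 75.780/230 = 0.329 A.

I_p ≈ 0.329 A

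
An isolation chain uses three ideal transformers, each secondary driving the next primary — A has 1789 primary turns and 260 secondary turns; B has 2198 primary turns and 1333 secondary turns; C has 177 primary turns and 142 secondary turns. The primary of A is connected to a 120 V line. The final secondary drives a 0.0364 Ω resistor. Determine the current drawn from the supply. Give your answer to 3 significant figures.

After A: V = 120.00 × 260/1789 = 17.440 V.
After B: V = 17.440 × 1333/2198 = 10.577 V.
After C: V = 10.577 × 142/177 = 8.4852 V.
I_load = 8.4852/0.0364 = 233.11 A, so P_out = 8.4852 × 233.11 = 1978.0 W.
All ideal ⇒ P_in = P_out, so I_supply = 1978.0/120 = 16.5 A.

I_supply ≈ 16.5 A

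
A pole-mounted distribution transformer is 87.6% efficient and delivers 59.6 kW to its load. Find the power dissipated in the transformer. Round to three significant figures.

P_in = P_out/η = 59600/0.876 = 68036.5 W.
P_loss = P_in − P_out = 68036.5 − 59600 = 8440 W.

P_loss ≈ 8440 W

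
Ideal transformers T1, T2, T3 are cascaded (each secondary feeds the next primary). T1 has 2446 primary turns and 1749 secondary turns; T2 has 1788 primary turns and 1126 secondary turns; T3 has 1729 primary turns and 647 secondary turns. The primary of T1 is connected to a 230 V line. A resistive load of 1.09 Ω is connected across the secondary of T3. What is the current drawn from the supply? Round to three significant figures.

Secondary of T1: V = 230.00 × 1749/2446 = 164.46 V.
Secondary of T2: V = 164.46 × 1126/1788 = 103.57 V.
Secondary of T3: V = 103.57 × 647/1729 = 38.756 V.
I_load = 38.756/1.09 = 35.556 A, so P_out = 38.756 × 35.556 = 1378.0 W.
All ideal ⇒ P_in = P_out, so I_supply = 1378.0/230 = 5.99 A.

I_supply ≈ 5.99 A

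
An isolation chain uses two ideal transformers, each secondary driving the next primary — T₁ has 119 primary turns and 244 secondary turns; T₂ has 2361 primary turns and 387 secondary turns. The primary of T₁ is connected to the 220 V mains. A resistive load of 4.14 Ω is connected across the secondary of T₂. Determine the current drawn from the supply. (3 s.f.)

I_supply ≈ 6.00 A

After T₁: V = 220.00 × 244/119 = 451.09 V.
After T₂: V = 451.09 × 387/2361 = 73.940 V.
I_load = 73.940/4.14 = 17.860 A, so P_out = 73.940 × 17.860 = 1320.6 W.
All ideal ⇒ P_in = P_out, so I_supply = 1320.6/220 = 6.00 A.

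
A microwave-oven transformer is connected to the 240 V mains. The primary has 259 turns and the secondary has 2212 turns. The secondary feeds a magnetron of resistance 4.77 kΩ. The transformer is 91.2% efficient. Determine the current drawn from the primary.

V_s = 240 × 2212/259 = 2049.7 V.
I_s = V_s/R = 2049.7/4770 = 0.42971 A.
P_out = V_s I_s = 2049.7 × 0.42971 = 880.79 W.
P_in = P_out/η = 880.79/0.912 = 965.78 W.
I_p = P_in/V_p = 965.78/240 = 4.02 A.

I_p ≈ 4.02 A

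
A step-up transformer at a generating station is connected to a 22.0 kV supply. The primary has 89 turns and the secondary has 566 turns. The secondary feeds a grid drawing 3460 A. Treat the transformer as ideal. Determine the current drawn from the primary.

I_p ≈ 22000 A

For an ideal transformer I_p N_p = I_s N_s, so I_p = 3460 × 566/89 = 22000 A.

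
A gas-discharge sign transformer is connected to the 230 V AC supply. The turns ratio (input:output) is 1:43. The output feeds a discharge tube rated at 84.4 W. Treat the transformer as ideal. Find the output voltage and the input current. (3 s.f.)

V_out = V_in × N_out/N_in = 230 × 43/1 = 9890.0 V.
I_out = P/V_out = 84.4/9890.0 = 0.0085339 A.
I_in = I_out × N_out/N_in = 0.0085339 × 43/1 = 0.367 A.

V_out ≈ 9890 V, I_in ≈ 0.367 A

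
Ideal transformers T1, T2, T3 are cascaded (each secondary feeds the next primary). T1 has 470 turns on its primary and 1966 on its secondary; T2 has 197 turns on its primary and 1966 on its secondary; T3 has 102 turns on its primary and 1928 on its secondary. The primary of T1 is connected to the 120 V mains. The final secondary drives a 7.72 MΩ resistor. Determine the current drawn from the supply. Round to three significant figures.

Secondary of T1: V = 120.00 × 1966/470 = 501.96 V.
Secondary of T2: V = 501.96 × 1966/197 = 5009.4 V.
Secondary of T3: V = 5009.4 × 1928/102 = 94687 V.
I_load = 94687/(7.72×10^6) = 0.012265 A, so P_out = 94687 × 0.012265 = 1161.4 W.
All ideal ⇒ P_in = P_out, so I_supply = 1161.4/120 = 9.68 A.

I_supply ≈ 9.68 A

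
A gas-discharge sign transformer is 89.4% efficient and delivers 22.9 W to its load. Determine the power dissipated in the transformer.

P_loss ≈ 2.72 W

P_in = P_out/η = 22.9/0.894 = 25.6152 W.
P_loss = P_in − P_out = 25.6152 − 22.9 = 2.72 W.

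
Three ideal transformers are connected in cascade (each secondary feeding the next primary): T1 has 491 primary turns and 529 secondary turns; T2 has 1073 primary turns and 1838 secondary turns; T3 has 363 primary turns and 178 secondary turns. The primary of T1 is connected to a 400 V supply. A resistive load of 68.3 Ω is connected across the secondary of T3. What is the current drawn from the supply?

Secondary of T1: V = 400.00 × 529/491 = 430.96 V.
Secondary of T2: V = 430.96 × 1838/1073 = 738.21 V.
Secondary of T3: V = 738.21 × 178/363 = 361.99 V.
I_load = 361.99/68.3 = 5.3000 A, so P_out = 361.99 × 5.3000 = 1918.5 W.
All ideal ⇒ P_in = P_out, so I_supply = 1918.5/400 = 4.80 A.

I_supply ≈ 4.80 A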